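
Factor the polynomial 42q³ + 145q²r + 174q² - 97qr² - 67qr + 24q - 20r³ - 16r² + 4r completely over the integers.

Group: q(42q² - 23qr + 6q - 5r² + r) + (4r + 4)(42q² - 23qr + 6q - 5r² + r); both groups contain (42q² - 23qr + 6q - 5r² + r), so (q + 4r + 4) is a factor with cofactor 42q² - 23qr + 6q - 5r² + r.
The cofactor groups again: 42q² - 23qr + 6q - 5r² + r = 6q(7q - 5r + 1) + r(7q - 5r + 1); both groups contain (7q - 5r + 1), giving (6q + r)(7q - 5r + 1).

(6q + r)(7q - 5r + 1)(q + 4r + 4)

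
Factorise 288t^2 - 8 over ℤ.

8(6t + 1)(6t - 1)

Every term has a factor of 8. Then 36t^2 - 1 = (6t)² − (1)².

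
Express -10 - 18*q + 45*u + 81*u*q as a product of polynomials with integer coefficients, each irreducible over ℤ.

Group as (81*u*q + 45*u) + (-18*q - 10) = 9*u*(9*q + 5) - 2*(9*q + 5).
Both groups share the factor (9*q + 5).

(9*q + 5)*(9*u - 2)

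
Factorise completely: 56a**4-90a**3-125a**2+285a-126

(2a-3)(4a+7)(7a-6)(a-1)

Among the possible rational roots, a = 1 is a root, so (a-1) divides it; the quotient is 56a**3-34a**2-159a+126.
Next, a = -7/4 is a root, so (4a+7) divides it; the quotient is 14a**2-33a+18.
The remaining quadratic factors as (7a-6)(2a-3).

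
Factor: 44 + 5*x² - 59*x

Need a pair with product 5·44 = 220 and sum -59: that's -55 and -4.
Split the middle term: 5*x² - 55*x - 4*x + 44 = 5*x*(x - 11) - 4*(x - 11).

(5*x - 4)*(x - 11)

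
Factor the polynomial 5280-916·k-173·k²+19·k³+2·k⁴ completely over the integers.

Among the possible rational roots, k = 11/2 is a root, so (2·k-11) is a factor; dividing leaves k³+15·k²-4·k-480.
Next, k = -12 is a root, giving the factor (k+12) and quotient k²+3·k-40.
The remaining quadratic factors as (k+8)(k-5).

(2·k-11)·(k+12)·(k+8)·(k-5)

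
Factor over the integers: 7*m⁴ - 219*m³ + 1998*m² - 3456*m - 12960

Among the possible rational roots, m = -12/7 is a root, so (7*m + 12) is a factor; dividing leaves m³ - 33*m² + 342*m - 1080.
Continuing, m = 6 is a root, so (m - 6) divides it; the quotient is m² - 27*m + 180.
The remaining quadratic factors as (m - 12)(m - 15).

(7*m + 12)*(m - 12)*(m - 15)*(m - 6)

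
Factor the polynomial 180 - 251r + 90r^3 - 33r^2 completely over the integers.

(3r - 4)(5r + 9)(6r - 5)

Trying the rational-root candidates, r = -9/5 is a root, giving the factor (5r + 9) and quotient 18r^2 - 39r + 20.
The remaining quadratic factors as (6r - 5)(3r - 4).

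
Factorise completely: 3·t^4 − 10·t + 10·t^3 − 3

(3·t + 1)·(t + 1)·(t + 3)·(t − 1)

Testing divisors of the constant over divisors of the leading coefficient, t = −1/3 is a root, giving the factor (3·t + 1) and quotient t^3 + 3·t^2 − t − 3.
Next, t = −1 is a root, so (t + 1) is a factor; dividing leaves t^2 + 2·t − 3.
The remaining quadratic factors as (t + 3)(t − 1).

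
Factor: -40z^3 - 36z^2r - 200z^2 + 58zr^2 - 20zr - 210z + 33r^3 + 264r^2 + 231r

-(10z - 11r)(2z + 3r + 3)(2z + r + 7)

Group: 2z(-20z^2 + 12zr - 70z + 11r^2 + 77r) + (3r + 3)(-20z^2 + 12zr - 70z + 11r^2 + 77r); both groups contain (-20z^2 + 12zr - 70z + 11r^2 + 77r), so (2z + 3r + 3) is a factor with cofactor -20z^2 + 12zr - 70z + 11r^2 + 77r.
The cofactor groups again: -20z^2 + 12zr - 70z + 11r^2 + 77r = -10z(2z + r + 7) + 11r(2z + r + 7); both groups contain (2z + r + 7), giving -(10z - 11r)(2z + r + 7).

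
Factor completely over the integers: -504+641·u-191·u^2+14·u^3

Trying the rational-root candidates, u = 8/7 is a root, so (7·u-8) divides it; the quotient is 2·u^2-25·u+63.
The remaining quadratic factors as (u-9)(2·u-7).

(2·u-7)·(7·u-8)·(u-9)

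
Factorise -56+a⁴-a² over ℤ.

Substitute u = a² to get a quadratic in u, then factor.
a²-8 is irreducible over ℤ (8 is not a perfect square).
a²+7 is irreducible over ℤ (always positive, so no real roots).

(a²+7)(a²-8)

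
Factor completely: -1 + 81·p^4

Difference of squares twice: with A = 3·p and B = 1, A⁴ − B⁴ = (A² − B²)(A² + B²), and A² − B² factors again.

(3·p + 1)·(3·p - 1)·(9·p^2 + 1)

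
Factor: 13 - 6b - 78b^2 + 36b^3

(6b - 13)(6b^2 - 1)

Group as (36b^3 - 6b) + (-78b^2 + 13) = 6b(6b^2 - 1) - 13(6b^2 - 1).
Both groups share the factor (6b^2 - 1).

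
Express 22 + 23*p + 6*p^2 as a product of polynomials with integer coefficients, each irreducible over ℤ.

Need a pair with product 6·22 = 132 and sum 23: that's 12 and 11.
Split the middle term: 6*p^2 + 12*p + 11*p + 22 = 6*p*(p + 2) + 11*(p + 2).

(6*p + 11)*(p + 2)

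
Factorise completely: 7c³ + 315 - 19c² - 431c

Testing divisors of the constant over divisors of the leading coefficient, c = 9 is a root, giving the factor (c - 9) and quotient 7c² + 44c - 35.
The remaining quadratic factors as (c + 7)(7c - 5).

(7c - 5)(c + 7)(c - 9)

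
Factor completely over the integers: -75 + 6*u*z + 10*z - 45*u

(2*z - 15)*(3*u + 5)

Group as (6*u*z - 45*u) + (10*z - 75) = 3*u*(2*z - 15) + 5*(2*z - 15).
Both groups share the factor (2*z - 15).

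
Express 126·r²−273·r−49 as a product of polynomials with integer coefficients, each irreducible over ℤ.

7·(3·r−7)·(6·r+1)

Pull out the common factor 7, then factor the remaining trinomial.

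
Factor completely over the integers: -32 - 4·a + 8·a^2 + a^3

Trying the rational-root candidates, a = -2 is a root, so (a + 2) is a factor; dividing leaves a^2 + 6·a - 16.
The remaining quadratic factors as (a + 8)(a - 2).

(a + 2)·(a + 8)·(a - 2)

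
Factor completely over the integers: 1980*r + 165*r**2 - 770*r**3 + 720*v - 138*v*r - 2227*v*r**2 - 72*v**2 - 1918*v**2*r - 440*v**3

-(11*v + 10*r + 15)*(4*v + 11*r)*(10*v + 7*r - 12)

Group: 10*v*(-44*v**2 - 161*v*r - 60*v - 110*r**2 - 165*r) + (7*r - 12)*(-44*v**2 - 161*v*r - 60*v - 110*r**2 - 165*r); both groups contain (-44*v**2 - 161*v*r - 60*v - 110*r**2 - 165*r), so (10*v + 7*r - 12) is a factor with cofactor -44*v**2 - 161*v*r - 60*v - 110*r**2 - 165*r.
The cofactor groups again: -44*v**2 - 161*v*r - 60*v - 110*r**2 - 165*r = -4*v*(11*v + 10*r + 15) - 11*r*(11*v + 10*r + 15); both groups contain (11*v + 10*r + 15), giving -(4*v + 11*r)*(11*v + 10*r + 15).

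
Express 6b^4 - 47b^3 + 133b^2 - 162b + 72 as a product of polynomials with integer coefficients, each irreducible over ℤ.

(2b - 3)(3b - 4)(b - 2)(b - 3)

Testing divisors of the constant over divisors of the leading coefficient, b = 2 is a root, so (b - 2) divides it; the quotient is 6b^3 - 35b^2 + 63b - 36.
Then b = 3 is a root, so (b - 3) divides it; the quotient is 6b^2 - 17b + 12.
The remaining quadratic factors as (2b - 3)(3b - 4).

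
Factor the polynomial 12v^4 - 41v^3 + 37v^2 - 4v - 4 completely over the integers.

(3v - 2)(4v + 1)(v - 1)(v - 2)

By the rational root theorem, v = 2/3 is a root, so (3v - 2) is a factor; dividing leaves 4v^3 - 11v^2 + 5v + 2.
Then v = -1/4 is a root, giving the factor (4v + 1) and quotient v^2 - 3v + 2.
The remaining quadratic factors as (v - 2)(v - 1).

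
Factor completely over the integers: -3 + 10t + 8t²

Need a pair with product 8·(-3) = -24 and sum 10: that's -2 and 12.
Split the middle term: 8t² - 2t + 12t - 3 = 2t(4t - 1) + 3(4t - 1).

(2t + 3)(4t - 1)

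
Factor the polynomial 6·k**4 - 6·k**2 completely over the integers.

Factor out 6·k**2, leaving k**2 - 1, which is a difference of two squares.

6·k**2·(k + 1)·(k - 1)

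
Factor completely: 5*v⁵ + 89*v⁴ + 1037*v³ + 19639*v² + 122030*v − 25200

(5*v − 1)*(v + 14)*(v + 9)*(v² − 5*v + 200)

By the rational root theorem, v = −14 is a root, so (v + 14) is a factor; dividing leaves 5*v⁴ + 19*v³ + 771*v² + 8845*v − 1800.
Then v = 1/5 is a root, so (5*v − 1) is a factor; dividing leaves v³ + 4*v² + 155*v + 1800.
Next, v = −9 is a root, giving the factor (v + 9) and quotient v² − 5*v + 200.
The quadratic v² − 5*v + 200 has discriminant −775 < 0 and is irreducible over ℤ.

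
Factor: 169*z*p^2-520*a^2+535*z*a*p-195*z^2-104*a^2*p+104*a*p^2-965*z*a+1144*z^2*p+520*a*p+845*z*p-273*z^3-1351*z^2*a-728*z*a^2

Group: 13*z*(-21*z^2-91*z*a+88*z*p-15*z-13*a*p-65*a+13*p^2+65*p) + 8*a*(-21*z^2-91*z*a+88*z*p-15*z-13*a*p-65*a+13*p^2+65*p); both groups contain (-21*z^2-91*z*a+88*z*p-15*z-13*a*p-65*a+13*p^2+65*p), so (13*z+8*a) is a factor with cofactor -21*z^2-91*z*a+88*z*p-15*z-13*a*p-65*a+13*p^2+65*p.
The cofactor groups again: -21*z^2-91*z*a+88*z*p-15*z-13*a*p-65*a+13*p^2+65*p = -3*z*(7*z+p+5) + (-13*a+13*p)*(7*z+p+5); both groups contain (7*z+p+5), giving -(3*z+13*a-13*p)*(7*z+p+5).

-(3*z+13*a-13*p)*(13*z+8*a)*(7*z+p+5)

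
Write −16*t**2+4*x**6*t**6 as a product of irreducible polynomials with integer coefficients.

Every term has a factor of 4*t**2; factoring it out leaves x**6*t**4−4.
Recognize a difference of squares with the parts x**3*t**2 and 2.

4*t**2*(x**3*t**2+2)*(x**3*t**2−2)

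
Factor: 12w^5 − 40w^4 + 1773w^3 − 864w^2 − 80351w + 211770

By the rational root theorem, w = −13/2 is a root, giving the factor (2w + 13) and quotient 6w^4 − 59w^3 + 1270w^2 − 8687w + 16290.
Continuing, w = 9/2 is a root, giving the factor (2w − 9) and quotient 3w^3 − 16w^2 + 563w − 1810.
Continuing, w = 10/3 is a root, so (3w − 10) divides it; the quotient is w^2 − 2w + 181.
The quadratic w^2 − 2w + 181 has discriminant −720 < 0 and is irreducible over ℤ.

(2w + 13)(2w − 9)(3w − 10)(w^2 − 2w + 181)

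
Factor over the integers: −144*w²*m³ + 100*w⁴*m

4*m*w²*(5*w − 6*m)*(5*w + 6*m)

Pull out the common factor 4*w²*m; 25*w² − 36*m² is a difference of squares.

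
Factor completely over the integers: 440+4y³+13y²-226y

(4y-11)(y+10)(y-4)

Testing divisors of the constant over divisors of the leading coefficient, y = -10 is a root, so (y+10) is a factor; dividing leaves 4y²-27y+44.
The remaining quadratic factors as (y-4)(4y-11).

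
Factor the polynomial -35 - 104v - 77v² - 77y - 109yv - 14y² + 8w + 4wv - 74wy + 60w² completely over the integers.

Group: 10w(6w + y + 7v + 5) + (-14y - 11v - 7)(6w + y + 7v + 5); both groups contain (6w + y + 7v + 5).

(10w - 14y - 11v - 7)(6w + y + 7v + 5)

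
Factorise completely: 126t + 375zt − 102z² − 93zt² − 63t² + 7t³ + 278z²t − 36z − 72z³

Group: 9z(−8z² + 30zt − 6z − 7t² + 21t) + (−t + 6)(−8z² + 30zt − 6z − 7t² + 21t); both groups contain (−8z² + 30zt − 6z − 7t² + 21t), so (9z − t + 6) is a factor with cofactor −8z² + 30zt − 6z − 7t² + 21t.
The cofactor groups again: −8z² + 30zt − 6z − 7t² + 21t = −4z(2z − 7t) + (t − 3)(2z − 7t); both groups contain (2z − 7t), giving −(4z − t + 3)(2z − 7t).

−(2z − 7t)(4z − t + 3)(9z − t + 6)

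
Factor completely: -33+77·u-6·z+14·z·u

(2·z+11)·(7·u-3)

Group as (14·z·u-6·z) + (77·u-33) = 2·z·(7·u-3) + 11·(7·u-3).
Both groups share the factor (7·u-3).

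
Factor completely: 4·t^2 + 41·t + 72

Need a pair with product 4·72 = 288 and sum 41: that's 9 and 32.
Split the middle term: 4·t^2 + 9·t + 32·t + 72 = t·(4·t + 9) + 8·(4·t + 9).

(4·t + 9)·(t + 8)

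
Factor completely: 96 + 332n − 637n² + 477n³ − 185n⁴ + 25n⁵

Among the possible rational roots, n = 4 is a root, giving the factor (n − 4) and quotient 25n⁴ − 85n³ + 137n² − 89n − 24.
Next, n = −1/5 is a root, so (5n + 1) divides it; the quotient is 5n³ − 18n² + 31n − 24.
Next, n = 8/5 is a root, giving the factor (5n − 8) and quotient n² − 2n + 3.
The quadratic n² − 2n + 3 has discriminant −8 < 0 and is irreducible over ℤ.

(5n + 1)(5n − 8)(n − 4)(n² − 2n + 3)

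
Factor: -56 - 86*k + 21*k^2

Need a pair with product 21·(-56) = -1176 and sum -86: that's -98 and 12.
Split the middle term: 21*k^2 - 98*k + 12*k - 56 = 7*k*(3*k - 14) + 4*(3*k - 14).

(3*k - 14)*(7*k + 4)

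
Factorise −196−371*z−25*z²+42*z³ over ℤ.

(2*z−7)*(3*z+7)*(7*z+4)

Trying the rational-root candidates, z = −4/7 is a root, so (7*z+4) is a factor; dividing leaves 6*z²−7*z−49.
The remaining quadratic factors as (3*z+7)(2*z−7).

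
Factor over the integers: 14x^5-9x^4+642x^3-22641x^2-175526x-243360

Testing divisors of the constant over divisors of the leading coefficient, x = 13 is a root, giving the factor (x-13) and quotient 14x^4+173x^3+2891x^2+14942x+18720.
Next, x = -13/7 is a root, so (7x+13) divides it; the quotient is 2x^3+21x^2+374x+1440.
Then x = -9/2 is a root, so (2x+9) divides it; the quotient is x^2+6x+160.
The quadratic x^2+6x+160 has discriminant -604 < 0 and is irreducible over ℤ.

(2x+9)(7x+13)(x-13)(x^2+6x+160)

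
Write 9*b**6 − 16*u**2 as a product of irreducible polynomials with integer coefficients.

Recognize a difference of squares with the parts 3*b**3 and 4*u.

(3*b**3 + 4*u)*(3*b**3 − 4*u)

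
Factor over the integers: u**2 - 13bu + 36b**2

Group: 9b(4b - u) - u(4b - u); both groups contain (4b - u).

(4b - u)(9b - u)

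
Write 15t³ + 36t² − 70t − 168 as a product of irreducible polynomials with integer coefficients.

(5t + 12)(3t² − 14)

Group as (15t³ − 70t) + (36t² − 168) = 5t(3t² − 14) + 12(3t² − 14).
Both groups share the factor (3t² − 14).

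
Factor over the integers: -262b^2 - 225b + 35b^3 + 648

Testing divisors of the constant over divisors of the leading coefficient, b = -9/5 is a root, so (5b + 9) divides it; the quotient is 7b^2 - 65b + 72.
The remaining quadratic factors as (7b - 9)(b - 8).

(5b + 9)(7b - 9)(b - 8)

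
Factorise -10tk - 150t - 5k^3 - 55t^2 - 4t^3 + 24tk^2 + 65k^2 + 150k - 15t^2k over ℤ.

Group: t(-4t^2 - 19tk - 55t + 5k^2 - 65k - 150) - k(-4t^2 - 19tk - 55t + 5k^2 - 65k - 150); both groups contain (-4t^2 - 19tk - 55t + 5k^2 - 65k - 150), so (t - k) is a factor with cofactor -4t^2 - 19tk - 55t + 5k^2 - 65k - 150.
The cofactor groups again: -4t^2 - 19tk - 55t + 5k^2 - 65k - 150 = -4t(t + 5k + 10) + (k - 15)(t + 5k + 10); both groups contain (t + 5k + 10), giving -(4t - k + 15)(t + 5k + 10).

-(4t - k + 15)(t - k)(t + 5k + 10)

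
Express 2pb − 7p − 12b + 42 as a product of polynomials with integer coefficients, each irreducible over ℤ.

Group as (2pb − 7p) + (−12b + 42) = p(2b − 7) − 6(2b − 7).
Both groups share the factor (2b − 7).

(2b − 7)(p − 6)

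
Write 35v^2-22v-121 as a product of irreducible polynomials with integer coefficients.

(5v-11)(7v+11)

Need a pair with product 35·(-121) = -4235 and sum -22: that's -77 and 55.
Split the middle term: 35v^2-77v + 55v-121 = 7v(5v-11) + 11(5v-11).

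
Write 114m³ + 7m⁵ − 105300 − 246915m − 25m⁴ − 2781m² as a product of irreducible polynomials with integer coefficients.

Testing divisors of the constant over divisors of the leading coefficient, m = 15 is a root, so (m − 15) divides it; the quotient is 7m⁴ + 80m³ + 1314m² + 16929m + 7020.
Continuing, m = −3/7 is a root, giving the factor (7m + 3) and quotient m³ + 11m² + 183m + 2340.
Next, m = −12 is a root, so (m + 12) divides it; the quotient is m² − m + 195.
The quadratic m² − m + 195 has discriminant −779 < 0 and is irreducible over ℤ.

(7m + 3)(m + 12)(m − 15)(m² − m + 195)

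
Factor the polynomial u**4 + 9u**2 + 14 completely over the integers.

Substitute w = u**2 to get a quadratic in w, then factor.
u**2 + 2 is irreducible over ℤ (always positive, so no real roots).
u**2 + 7 is irreducible over ℤ (always positive, so no real roots).

(u**2 + 2)(u**2 + 7)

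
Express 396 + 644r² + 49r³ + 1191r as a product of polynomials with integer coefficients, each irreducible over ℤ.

By the rational root theorem, r = -11 is a root, giving the factor (r + 11) and quotient 49r² + 105r + 36.
The remaining quadratic factors as (7r + 12)(7r + 3).

(7r + 12)(7r + 3)(r + 11)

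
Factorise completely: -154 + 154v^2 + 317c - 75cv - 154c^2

-(11c + 14v - 14)(14c - 11v - 11)

Group: -14c(11c + 14v - 14) + (11v + 11)(11c + 14v - 14); both groups contain (11c + 14v - 14).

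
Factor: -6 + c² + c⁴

(c² + 3)*(c² - 2)

Substitute u = c² to get a quadratic in u, then factor.
c² - 2 is irreducible over ℤ (2 is not a perfect square).
c² + 3 is irreducible over ℤ (always positive, so no real roots).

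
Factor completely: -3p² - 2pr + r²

-(3p - r)(p + r)

Group: -3p(p + r) + r(p + r); both groups contain (p + r).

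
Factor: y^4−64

(y^2+8)*(y^2−8)

Substitute u = y^2 to get a quadratic in u, then factor.
y^2+8 is irreducible over ℤ (always positive, so no real roots).
y^2−8 is irreducible over ℤ (8 is not a perfect square).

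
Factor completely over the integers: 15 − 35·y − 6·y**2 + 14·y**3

(7·y − 3)·(2·y**2 − 5)

Group as (14·y**3 − 35·y) + (−6·y**2 + 15) = 7·y·(2·y**2 − 5) − 3·(2·y**2 − 5).
Both groups share the factor (2·y**2 − 5).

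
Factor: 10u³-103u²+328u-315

Testing divisors of the constant over divisors of the leading coefficient, u = 5 is a root, so (u-5) is a factor; dividing leaves 10u²-53u+63.
The remaining quadratic factors as (5u-9)(2u-7).

(2u-7)(5u-9)(u-5)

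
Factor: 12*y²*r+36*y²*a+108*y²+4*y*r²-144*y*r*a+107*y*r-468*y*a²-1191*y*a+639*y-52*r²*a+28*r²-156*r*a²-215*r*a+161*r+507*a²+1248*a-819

(y-13*a+7)*(r+3*a+9)*(12*y+4*r-13)

Group: r*(12*y²+4*y*r-156*y*a+71*y-52*r*a+28*r+169*a-91) + (3*a+9)*(12*y²+4*y*r-156*y*a+71*y-52*r*a+28*r+169*a-91); both groups contain (12*y²+4*y*r-156*y*a+71*y-52*r*a+28*r+169*a-91), so (r+3*a+9) is a factor with cofactor 12*y²+4*y*r-156*y*a+71*y-52*r*a+28*r+169*a-91.
The cofactor groups again: 12*y²+4*y*r-156*y*a+71*y-52*r*a+28*r+169*a-91 = y*(12*y+4*r-13) + (-13*a+7)*(12*y+4*r-13); both groups contain (12*y+4*r-13), giving (y-13*a+7)*(12*y+4*r-13).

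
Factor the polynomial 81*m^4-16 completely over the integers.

Write as (9*m^2)² − (4)², then factor 9*m^2-4 once more.

(3*m+2)*(3*m-2)*(9*m^2+4)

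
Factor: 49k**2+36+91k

Need a pair with product 49·36 = 1764 and sum 91: that's 63 and 28.
Split the middle term: 49k**2+63k + 28k+36 = 7k(7k+9) + 4(7k+9).

(7k+4)(7k+9)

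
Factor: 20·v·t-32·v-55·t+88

Group as (20·v·t-32·v) + (-55·t+88) = 4·v·(5·t-8) - 11·(5·t-8).
Both groups share the factor (5·t-8).

(4·v-11)·(5·t-8)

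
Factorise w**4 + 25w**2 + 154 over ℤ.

Substitute u = w**2 to get a quadratic in u, then factor.
w**2 + 14 is irreducible over ℤ (always positive, so no real roots).
w**2 + 11 is irreducible over ℤ (always positive, so no real roots).

(w**2 + 11)(w**2 + 14)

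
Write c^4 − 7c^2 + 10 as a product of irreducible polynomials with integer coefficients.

Substitute u = c^2 to get a quadratic in u, then factor.
c^2 − 5 is irreducible over ℤ (5 is not a perfect square).
c^2 − 2 is irreducible over ℤ (2 is not a perfect square).

(c^2 − 2)(c^2 − 5)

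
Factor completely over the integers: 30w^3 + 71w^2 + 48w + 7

Among the possible rational roots, w = -1/5 is a root, so (5w + 1) divides it; the quotient is 6w^2 + 13w + 7.
The remaining quadratic factors as (w + 1)(6w + 7).

(5w + 1)(6w + 7)(w + 1)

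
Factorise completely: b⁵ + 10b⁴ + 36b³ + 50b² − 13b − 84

(b + 3)(b + 4)(b − 1)(b² + 4b + 7)

By the rational root theorem, b = −4 is a root, so (b + 4) is a factor; dividing leaves b⁴ + 6b³ + 12b² + 2b − 21.
Continuing, b = 1 is a root, so (b − 1) is a factor; dividing leaves b³ + 7b² + 19b + 21.
Continuing, b = −3 is a root, so (b + 3) is a factor; dividing leaves b² + 4b + 7.
The quadratic b² + 4b + 7 has discriminant −12 < 0 and is irreducible over ℤ.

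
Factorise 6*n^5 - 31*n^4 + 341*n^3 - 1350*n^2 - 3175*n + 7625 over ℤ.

By the rational root theorem, n = 5/3 is a root, so (3*n - 5) is a factor; dividing leaves 2*n^4 - 7*n^3 + 102*n^2 - 280*n - 1525.
Continuing, n = -5/2 is a root, so (2*n + 5) is a factor; dividing leaves n^3 - 6*n^2 + 66*n - 305.
Then n = 5 is a root, giving the factor (n - 5) and quotient n^2 - n + 61.
The quadratic n^2 - n + 61 has discriminant -243 < 0 and is irreducible over ℤ.

(2*n + 5)*(3*n - 5)*(n - 5)*(n^2 - n + 61)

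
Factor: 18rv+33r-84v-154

Group as (18rv+33r) + (-84v-154) = 3r(6v+11) - 14(6v+11).
Both groups share the factor (6v+11).

(3r-14)(6v+11)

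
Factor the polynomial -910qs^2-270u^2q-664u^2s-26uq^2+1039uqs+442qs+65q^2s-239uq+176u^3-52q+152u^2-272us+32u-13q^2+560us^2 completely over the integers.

Group: 8u(22u^2+2uq-83us+19u-5qs+q+70s^2-34s+4) - 13q(22u^2+2uq-83us+19u-5qs+q+70s^2-34s+4); both groups contain (22u^2+2uq-83us+19u-5qs+q+70s^2-34s+4), so (8u-13q) is a factor with cofactor 22u^2+2uq-83us+19u-5qs+q+70s^2-34s+4.
The cofactor groups again: 22u^2+2uq-83us+19u-5qs+q+70s^2-34s+4 = 11u(2u-5s+1) + (q-14s+4)(2u-5s+1); both groups contain (2u-5s+1), giving (11u+q-14s+4)(2u-5s+1).

(8u-13q)(2u-5s+1)(11u+q-14s+4)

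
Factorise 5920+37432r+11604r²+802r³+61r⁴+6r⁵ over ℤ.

(6r+1)(r+10)(r+4)(r²-4r+148)

Testing divisors of the constant over divisors of the leading coefficient, r = -4 is a root, giving the factor (r+4) and quotient 6r⁴+37r³+654r²+8988r+1480.
Next, r = -10 is a root, so (r+10) is a factor; dividing leaves 6r³-23r²+884r+148.
Then r = -1/6 is a root, so (6r+1) is a factor; dividing leaves r²-4r+148.
The quadratic r²-4r+148 has discriminant -576 < 0 and is irreducible over ℤ.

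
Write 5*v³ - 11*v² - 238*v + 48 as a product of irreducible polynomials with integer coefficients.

Among the possible rational roots, v = 1/5 is a root, so (5*v - 1) divides it; the quotient is v² - 2*v - 48.
The remaining quadratic factors as (v + 6)(v - 8).

(5*v - 1)*(v + 6)*(v - 8)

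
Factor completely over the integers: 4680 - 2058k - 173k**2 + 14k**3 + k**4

(k + 13)(k + 15)(k - 12)(k - 2)

Trying the rational-root candidates, k = -13 is a root, giving the factor (k + 13) and quotient k**3 + k**2 - 186k + 360.
Continuing, k = 12 is a root, so (k - 12) is a factor; dividing leaves k**2 + 13k - 30.
The remaining quadratic factors as (k - 2)(k + 15).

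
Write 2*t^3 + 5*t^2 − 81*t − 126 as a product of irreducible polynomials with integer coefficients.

Among the possible rational roots, t = −3/2 is a root, so (2*t + 3) divides it; the quotient is t^2 + t − 42.
The remaining quadratic factors as (t − 6)(t + 7).

(2*t + 3)*(t + 7)*(t − 6)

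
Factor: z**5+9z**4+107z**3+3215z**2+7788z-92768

(z+13)(z+8)(z-4)(z**2-8z+223)

Trying the rational-root candidates, z = -13 is a root, giving the factor (z+13) and quotient z**4-4z**3+159z**2+1148z-7136.
Continuing, z = -8 is a root, so (z+8) divides it; the quotient is z**3-12z**2+255z-892.
Next, z = 4 is a root, giving the factor (z-4) and quotient z**2-8z+223.
The quadratic z**2-8z+223 has discriminant -828 < 0 and is irreducible over ℤ.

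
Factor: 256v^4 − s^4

(4v)⁴ − (s)⁴ = ((4v)² − (s)²)((4v)² + (s)²); the first factor splits again, the second (16v^2 + s^2) is irreducible.

(4v − s)(4v + s)(16v^2 + s^2)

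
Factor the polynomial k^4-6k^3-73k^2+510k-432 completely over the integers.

By the rational root theorem, k = 1 is a root, so (k-1) divides it; the quotient is k^3-5k^2-78k+432.
Next, k = -9 is a root, so (k+9) is a factor; dividing leaves k^2-14k+48.
The remaining quadratic factors as (k-6)(k-8).

(k+9)(k-1)(k-6)(k-8)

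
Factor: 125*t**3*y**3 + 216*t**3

Every term has a factor of t**3; factoring it out leaves 125*y**3 + 216.
Recognize a sum of cubes with the parts 6 and 5*y.

t**3*(5*y + 6)*(25*y**2 − 30*y + 36)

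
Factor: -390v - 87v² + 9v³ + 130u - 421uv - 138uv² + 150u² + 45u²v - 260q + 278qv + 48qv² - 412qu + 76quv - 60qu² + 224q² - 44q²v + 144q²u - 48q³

-(2q - u + 3v)(4q - 3v - 10)(6q - 15u + v - 13)

Group: 4q(-12q² + 36qu - 20qv + 26q - 15u² + 46uv - 13u - 3v² + 39v) + (-3v - 10)(-12q² + 36qu - 20qv + 26q - 15u² + 46uv - 13u - 3v² + 39v); both groups contain (-12q² + 36qu - 20qv + 26q - 15u² + 46uv - 13u - 3v² + 39v), so (4q - 3v - 10) is a factor with cofactor -12q² + 36qu - 20qv + 26q - 15u² + 46uv - 13u - 3v² + 39v.
The cofactor groups again: -12q² + 36qu - 20qv + 26q - 15u² + 46uv - 13u - 3v² + 39v = -6q(2q - u + 3v) + (15u - v + 13)(2q - u + 3v); both groups contain (2q - u + 3v), giving -(6q - 15u + v - 13)(2q - u + 3v).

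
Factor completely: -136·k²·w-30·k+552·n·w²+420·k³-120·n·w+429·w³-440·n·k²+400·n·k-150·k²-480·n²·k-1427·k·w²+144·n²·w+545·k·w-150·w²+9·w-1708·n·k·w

Group: 4·n·(-120·n·k+36·n·w+70·k²-151·k·w+10·k+39·w²-3·w) + (6·k+11·w-3)·(-120·n·k+36·n·w+70·k²-151·k·w+10·k+39·w²-3·w); both groups contain (-120·n·k+36·n·w+70·k²-151·k·w+10·k+39·w²-3·w), so (4·n+6·k+11·w-3) is a factor with cofactor -120·n·k+36·n·w+70·k²-151·k·w+10·k+39·w²-3·w.
The cofactor groups again: -120·n·k+36·n·w+70·k²-151·k·w+10·k+39·w²-3·w = -10·k·(12·n-7·k+13·w-1) + 3·w·(12·n-7·k+13·w-1); both groups contain (12·n-7·k+13·w-1), giving -(10·k-3·w)·(12·n-7·k+13·w-1).

-(12·n-7·k+13·w-1)·(10·k-3·w)·(4·n+6·k+11·w-3)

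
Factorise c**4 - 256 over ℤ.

(c + 4)(c - 4)(c**2 + 16)

Difference of squares twice: with A = c and B = 4, A⁴ − B⁴ = (A² − B²)(A² + B²), and A² − B² factors again.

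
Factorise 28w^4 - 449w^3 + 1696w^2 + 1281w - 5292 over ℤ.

Among the possible rational roots, w = 9 is a root, so (w - 9) is a factor; dividing leaves 28w^3 - 197w^2 - 77w + 588.
Continuing, w = 7 is a root, so (w - 7) divides it; the quotient is 28w^2 - w - 84.
The remaining quadratic factors as (4w - 7)(7w + 12).

(4w - 7)(7w + 12)(w - 7)(w - 9)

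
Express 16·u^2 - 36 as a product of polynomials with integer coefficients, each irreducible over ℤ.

Every term has a factor of 4. Then 4·u^2 - 9 = (2·u)² − (3)².

4·(2·u + 3)·(2·u - 3)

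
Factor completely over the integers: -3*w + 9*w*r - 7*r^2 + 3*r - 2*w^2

Group: -2*w*(w - r) + (7*r - 3)*(w - r); both groups contain (w - r).

-(2*w - 7*r + 3)*(w - r)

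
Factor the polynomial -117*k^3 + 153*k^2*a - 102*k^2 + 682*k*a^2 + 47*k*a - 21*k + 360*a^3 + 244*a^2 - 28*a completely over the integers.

Group: 13*k*(-9*k^2 + 18*k*a - 3*k + 40*a^2 - 4*a) + (9*a + 7)*(-9*k^2 + 18*k*a - 3*k + 40*a^2 - 4*a); both groups contain (-9*k^2 + 18*k*a - 3*k + 40*a^2 - 4*a), so (13*k + 9*a + 7) is a factor with cofactor -9*k^2 + 18*k*a - 3*k + 40*a^2 - 4*a.
The cofactor groups again: -9*k^2 + 18*k*a - 3*k + 40*a^2 - 4*a = -3*k*(3*k + 4*a) + (10*a - 1)*(3*k + 4*a); both groups contain (3*k + 4*a), giving -(3*k - 10*a + 1)*(3*k + 4*a).

-(3*k - 10*a + 1)*(3*k + 4*a)*(13*k + 9*a + 7)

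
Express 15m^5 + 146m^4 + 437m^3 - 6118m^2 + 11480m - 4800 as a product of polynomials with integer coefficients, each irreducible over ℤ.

Among the possible rational roots, m = 8/3 is a root, giving the factor (3m - 8) and quotient 5m^4 + 62m^3 + 311m^2 - 1210m + 600.
Continuing, m = 2 is a root, so (m - 2) divides it; the quotient is 5m^3 + 72m^2 + 455m - 300.
Then m = 3/5 is a root, giving the factor (5m - 3) and quotient m^2 + 15m + 100.
The quadratic m^2 + 15m + 100 has discriminant -175 < 0 and is irreducible over ℤ.

(3m - 8)(5m - 3)(m - 2)(m^2 + 15m + 100)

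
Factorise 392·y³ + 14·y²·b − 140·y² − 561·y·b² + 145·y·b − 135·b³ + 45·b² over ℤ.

Group: 7·y·(56·y² + 74·y·b − 20·y + 15·b² − 5·b) − 9·b·(56·y² + 74·y·b − 20·y + 15·b² − 5·b); both groups contain (56·y² + 74·y·b − 20·y + 15·b² − 5·b), so (7·y − 9·b) is a factor with cofactor 56·y² + 74·y·b − 20·y + 15·b² − 5·b.
The cofactor groups again: 56·y² + 74·y·b − 20·y + 15·b² − 5·b = 14·y·(4·y + b) + (15·b − 5)·(4·y + b); both groups contain (4·y + b), giving (14·y + 15·b − 5)·(4·y + b).

(7·y − 9·b)·(14·y + 15·b − 5)·(4·y + b)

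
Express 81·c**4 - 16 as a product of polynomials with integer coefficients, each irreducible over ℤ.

(3·c + 2)·(3·c - 2)·(9·c**2 + 4)

Difference of squares twice: with A = 3·c and B = 2, A⁴ − B⁴ = (A² − B²)(A² + B²), and A² − B² factors again.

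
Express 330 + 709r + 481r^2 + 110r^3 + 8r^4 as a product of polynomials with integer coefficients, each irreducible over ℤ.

(2r + 11)(4r + 5)(r + 1)(r + 6)

By the rational root theorem, r = -1 is a root, so (r + 1) is a factor; dividing leaves 8r^3 + 102r^2 + 379r + 330.
Next, r = -6 is a root, giving the factor (r + 6) and quotient 8r^2 + 54r + 55.
The remaining quadratic factors as (4r + 5)(2r + 11).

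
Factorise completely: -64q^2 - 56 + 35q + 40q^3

(5q - 8)(8q^2 + 7)

Group as (40q^3 + 35q) + (-64q^2 - 56) = 5q(8q^2 + 7) - 8(8q^2 + 7).
Both groups share the factor (8q^2 + 7).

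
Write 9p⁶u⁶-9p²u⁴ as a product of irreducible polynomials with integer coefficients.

Every term has a factor of 9p²u⁴; factoring it out leaves p⁴u²-1.
Recognize a difference of squares with the parts p²u and 1.

9p²u⁴(p²u+1)(p²u-1)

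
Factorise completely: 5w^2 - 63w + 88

(5w - 8)(w - 11)

Need a pair with product 5·88 = 440 and sum -63: that's -8 and -55.
Split the middle term: 5w^2 - 8w - 55w + 88 = w(5w - 8) - 11(5w - 8).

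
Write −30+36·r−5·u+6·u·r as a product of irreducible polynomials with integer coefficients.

Group as (6·u·r−5·u) + (36·r−30) = u·(6·r−5) + 6·(6·r−5).
Both groups share the factor (6·r−5).

(6·r−5)·(u+6)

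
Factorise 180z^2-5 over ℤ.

5(6z+1)(6z-1)

Every term has a factor of 5. Then 36z^2-1 = (6z)² − (1)².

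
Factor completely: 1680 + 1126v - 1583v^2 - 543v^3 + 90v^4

Among the possible rational roots, v = 6/5 is a root, so (5v - 6) divides it; the quotient is 18v^3 - 87v^2 - 421v - 280.
Then v = -7/3 is a root, so (3v + 7) divides it; the quotient is 6v^2 - 43v - 40.
The remaining quadratic factors as (v - 8)(6v + 5).

(3v + 7)(5v - 6)(6v + 5)(v - 8)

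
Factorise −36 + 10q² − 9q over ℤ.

Need a pair with product 10·(−36) = −360 and sum −9: that's 15 and −24.
Split the middle term: 10q² + 15q − 24q − 36 = 5q(2q + 3) − 12(2q + 3).

(2q + 3)(5q − 12)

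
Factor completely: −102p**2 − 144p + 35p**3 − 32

(5p + 4)(7p + 2)(p − 4)

Testing divisors of the constant over divisors of the leading coefficient, p = 4 is a root, giving the factor (p − 4) and quotient 35p**2 + 38p + 8.
The remaining quadratic factors as (7p + 2)(5p + 4).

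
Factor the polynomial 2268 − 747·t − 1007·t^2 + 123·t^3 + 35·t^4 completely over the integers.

(5·t + 9)·(7·t − 9)·(t + 7)·(t − 4)

Among the possible rational roots, t = 4 is a root, giving the factor (t − 4) and quotient 35·t^3 + 263·t^2 + 45·t − 567.
Next, t = 9/7 is a root, so (7·t − 9) divides it; the quotient is 5·t^2 + 44·t + 63.
The remaining quadratic factors as (5·t + 9)(t + 7).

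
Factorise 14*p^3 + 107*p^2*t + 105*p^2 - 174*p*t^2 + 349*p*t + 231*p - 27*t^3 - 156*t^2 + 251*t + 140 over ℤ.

(2*p - 3*t + 5)*(7*p + t + 7)*(p + 9*t + 4)

Group: 2*p*(7*p^2 + 64*p*t + 35*p + 9*t^2 + 67*t + 28) + (-3*t + 5)*(7*p^2 + 64*p*t + 35*p + 9*t^2 + 67*t + 28); both groups contain (7*p^2 + 64*p*t + 35*p + 9*t^2 + 67*t + 28), so (2*p - 3*t + 5) is a factor with cofactor 7*p^2 + 64*p*t + 35*p + 9*t^2 + 67*t + 28.
The cofactor groups again: 7*p^2 + 64*p*t + 35*p + 9*t^2 + 67*t + 28 = 7*p*(p + 9*t + 4) + (t + 7)*(p + 9*t + 4); both groups contain (p + 9*t + 4), giving (7*p + t + 7)*(p + 9*t + 4).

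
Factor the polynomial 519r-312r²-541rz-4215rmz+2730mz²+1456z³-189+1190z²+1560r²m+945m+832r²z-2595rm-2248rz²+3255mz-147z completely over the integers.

(13r-14z-7)(15m+8z-3)(8r-13z-9)

Group: 15m(104r²-281rz-173r+182z²+217z+63) + (8z-3)(104r²-281rz-173r+182z²+217z+63); both groups contain (104r²-281rz-173r+182z²+217z+63), so (15m+8z-3) is a factor with cofactor 104r²-281rz-173r+182z²+217z+63.
The cofactor groups again: 104r²-281rz-173r+182z²+217z+63 = 8r(13r-14z-7) + (-13z-9)(13r-14z-7); both groups contain (13r-14z-7), giving (8r-13z-9)(13r-14z-7).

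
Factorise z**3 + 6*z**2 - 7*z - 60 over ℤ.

Testing divisors of the constant over divisors of the leading coefficient, z = 3 is a root, so (z - 3) is a factor; dividing leaves z**2 + 9*z + 20.
The remaining quadratic factors as (z + 5)(z + 4).

(z + 4)*(z + 5)*(z - 3)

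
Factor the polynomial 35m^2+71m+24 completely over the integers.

Need a pair with product 35·24 = 840 and sum 71: that's 56 and 15.
Split the middle term: 35m^2+56m + 15m+24 = 7m(5m+8) + 3(5m+8).

(5m+8)(7m+3)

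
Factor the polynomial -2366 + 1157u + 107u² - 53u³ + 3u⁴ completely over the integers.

Testing divisors of the constant over divisors of the leading coefficient, u = 2 is a root, giving the factor (u - 2) and quotient 3u³ - 47u² + 13u + 1183.
Next, u = 13 is a root, so (u - 13) divides it; the quotient is 3u² - 8u - 91.
The remaining quadratic factors as (3u + 13)(u - 7).

(3u + 13)(u - 13)(u - 2)(u - 7)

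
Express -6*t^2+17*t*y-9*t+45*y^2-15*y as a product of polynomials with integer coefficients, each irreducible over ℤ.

-(2*t-9*y+3)*(3*t+5*y)

Group: -3*t*(2*t-9*y+3) - 5*y*(2*t-9*y+3); both groups contain (2*t-9*y+3).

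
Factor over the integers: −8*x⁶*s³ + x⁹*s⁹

Factor out x⁶*s³ first: what remains is x³*s⁶ − 8.
Recognize a difference of cubes with the parts x*s² and 2.

s³*x⁶*(x*s² − 2)*(x²*s⁴ + 2*x*s² + 4)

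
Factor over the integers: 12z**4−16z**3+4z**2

4z**2(3z−1)(z−1)

Pull out the common factor 4z**2, then factor the remaining trinomial.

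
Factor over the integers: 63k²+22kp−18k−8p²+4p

Group: 9k(7k+4p−2) − 2p(7k+4p−2); both groups contain (7k+4p−2).

(7k+4p−2)(9k−2p)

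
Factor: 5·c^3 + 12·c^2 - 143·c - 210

(5·c + 7)·(c + 6)·(c - 5)

Testing divisors of the constant over divisors of the leading coefficient, c = -7/5 is a root, so (5·c + 7) is a factor; dividing leaves c^2 + c - 30.
The remaining quadratic factors as (c - 5)(c + 6).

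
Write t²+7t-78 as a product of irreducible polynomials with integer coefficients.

Two integers with product -78 and sum 7 are 13 and -6.

(t+13)(t-6)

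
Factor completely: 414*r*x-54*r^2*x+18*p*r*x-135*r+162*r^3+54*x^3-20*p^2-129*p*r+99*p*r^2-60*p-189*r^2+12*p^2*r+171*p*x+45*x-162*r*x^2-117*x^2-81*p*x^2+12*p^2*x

(3*r+3*x-5)*(4*p+9*r-3*x)*(p+6*r-6*x+3)

Group: 4*p*(3*p*r+3*p*x-5*p+18*r^2-21*r-18*x^2+39*x-15) + (9*r-3*x)*(3*p*r+3*p*x-5*p+18*r^2-21*r-18*x^2+39*x-15); both groups contain (3*p*r+3*p*x-5*p+18*r^2-21*r-18*x^2+39*x-15), so (4*p+9*r-3*x) is a factor with cofactor 3*p*r+3*p*x-5*p+18*r^2-21*r-18*x^2+39*x-15.
The cofactor groups again: 3*p*r+3*p*x-5*p+18*r^2-21*r-18*x^2+39*x-15 = 3*r*(p+6*r-6*x+3) + (3*x-5)*(p+6*r-6*x+3); both groups contain (p+6*r-6*x+3), giving (3*r+3*x-5)*(p+6*r-6*x+3).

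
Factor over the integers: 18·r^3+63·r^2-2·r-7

(2·r+7)·(3·r+1)·(3·r-1)

Group as (18·r^3-2·r) + (63·r^2-7) = 2·r·(9·r^2-1) + 7·(9·r^2-1).
Both groups share the factor (9·r^2-1).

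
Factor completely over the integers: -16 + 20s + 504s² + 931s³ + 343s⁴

(7s + 2)(7s + 4)(7s - 1)(s + 2)

Trying the rational-root candidates, s = -2 is a root, so (s + 2) is a factor; dividing leaves 343s³ + 245s² + 14s - 8.
Next, s = -4/7 is a root, giving the factor (7s + 4) and quotient 49s² + 7s - 2.
The remaining quadratic factors as (7s + 2)(7s - 1).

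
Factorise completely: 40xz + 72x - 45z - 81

Group as (40xz + 72x) + (-45z - 81) = 8x(5z + 9) - 9(5z + 9).
Both groups share the factor (5z + 9).

(5z + 9)(8x - 9)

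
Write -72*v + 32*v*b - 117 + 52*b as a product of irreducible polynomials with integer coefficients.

(4*b - 9)*(8*v + 13)

Group as (32*v*b - 72*v) + (52*b - 117) = 8*v*(4*b - 9) + 13*(4*b - 9).
Both groups share the factor (4*b - 9).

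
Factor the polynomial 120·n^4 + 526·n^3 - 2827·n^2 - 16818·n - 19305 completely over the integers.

(2·n - 11)·(3·n + 13)·(4·n + 15)·(5·n + 9)

Testing divisors of the constant over divisors of the leading coefficient, n = 11/2 is a root, so (2·n - 11) divides it; the quotient is 60·n^3 + 593·n^2 + 1848·n + 1755.
Then n = -13/3 is a root, so (3·n + 13) is a factor; dividing leaves 20·n^2 + 111·n + 135.
The remaining quadratic factors as (4·n + 15)(5·n + 9).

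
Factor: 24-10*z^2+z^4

(z+2)*(z-2)*(z^2-6)

Substitute u = z^2 to get a quadratic in u, then factor.
z^2-6 is irreducible over ℤ (6 is not a perfect square).
z^2-4 is a difference of squares.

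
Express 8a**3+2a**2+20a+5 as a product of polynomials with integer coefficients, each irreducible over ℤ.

(4a+1)(2a**2+5)

Group as (8a**3+20a) + (2a**2+5) = 4a(2a**2+5) + (2a**2+5).
Both groups share the factor (2a**2+5).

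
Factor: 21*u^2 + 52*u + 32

(3*u + 4)*(7*u + 8)

Need a pair with product 21·32 = 672 and sum 52: that's 28 and 24.
Split the middle term: 21*u^2 + 28*u + 24*u + 32 = 7*u*(3*u + 4) + 8*(3*u + 4).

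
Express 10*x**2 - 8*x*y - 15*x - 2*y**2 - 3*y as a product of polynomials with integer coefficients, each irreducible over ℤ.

(2*x - 2*y - 3)*(5*x + y)

Group: 2*x*(5*x + y) + (-2*y - 3)*(5*x + y); both groups contain (5*x + y).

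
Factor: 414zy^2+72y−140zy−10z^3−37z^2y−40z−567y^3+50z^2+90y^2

Group: 2z(−5z^2−36zy+20z+81y^2−36y) + (−7y−2)(−5z^2−36zy+20z+81y^2−36y); both groups contain (−5z^2−36zy+20z+81y^2−36y), so (2z−7y−2) is a factor with cofactor −5z^2−36zy+20z+81y^2−36y.
The cofactor groups again: −5z^2−36zy+20z+81y^2−36y = −z(5z−9y) + (−9y+4)(5z−9y); both groups contain (5z−9y), giving −(z+9y−4)(5z−9y).

−(2z−7y−2)(5z−9y)(z+9y−4)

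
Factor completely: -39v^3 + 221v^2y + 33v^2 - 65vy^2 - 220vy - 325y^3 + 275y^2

-(13v + 13y - 11)(3v - 5y)(v - 5y)

Group: 13v(-3v^2 + 20vy - 25y^2) + (13y - 11)(-3v^2 + 20vy - 25y^2); both groups contain (-3v^2 + 20vy - 25y^2), so (13v + 13y - 11) is a factor with cofactor -3v^2 + 20vy - 25y^2.
The cofactor groups again: -3v^2 + 20vy - 25y^2 = -3v(v - 5y) + 5y(v - 5y); both groups contain (v - 5y), giving -(3v - 5y)(v - 5y).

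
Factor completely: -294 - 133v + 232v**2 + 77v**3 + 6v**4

(6v - 7)(v + 1)(v + 6)(v + 7)

Testing divisors of the constant over divisors of the leading coefficient, v = -1 is a root, so (v + 1) divides it; the quotient is 6v**3 + 71v**2 + 161v - 294.
Continuing, v = 7/6 is a root, so (6v - 7) is a factor; dividing leaves v**2 + 13v + 42.
The remaining quadratic factors as (v + 6)(v + 7).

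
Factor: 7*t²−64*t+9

Need a pair with product 7·9 = 63 and sum −64: that's −1 and −63.
Split the middle term: 7*t²−t − 63*t+9 = t*(7*t−1) − 9*(7*t−1).

(7*t−1)*(t−9)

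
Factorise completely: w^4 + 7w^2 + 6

Substitute u = w^2 to get a quadratic in u, then factor.
w^2 + 6 is irreducible over ℤ (always positive, so no real roots).
w^2 + 1 is irreducible over ℤ (sum of squares).

(w^2 + 1)(w^2 + 6)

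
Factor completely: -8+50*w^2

2*(5*w+2)*(5*w-2)

Factor out 2, leaving 25*w^2-4, which is a difference of two squares.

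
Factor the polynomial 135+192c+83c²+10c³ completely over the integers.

(2c+3)(5c+9)(c+5)

Trying the rational-root candidates, c = -3/2 is a root, so (2c+3) is a factor; dividing leaves 5c²+34c+45.
The remaining quadratic factors as (5c+9)(c+5).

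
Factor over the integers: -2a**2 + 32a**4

Every term has a factor of 2a**2. Then 16a**2 - 1 = (4a)² − (1)².

2a**2(4a + 1)(4a - 1)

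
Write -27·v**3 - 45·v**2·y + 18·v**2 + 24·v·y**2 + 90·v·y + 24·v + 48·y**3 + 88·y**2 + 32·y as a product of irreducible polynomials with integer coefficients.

Group: 3·v·(-9·v**2 - 24·v·y - 6·v - 16·y**2 - 8·y) + (-3·y - 4)·(-9·v**2 - 24·v·y - 6·v - 16·y**2 - 8·y); both groups contain (-9·v**2 - 24·v·y - 6·v - 16·y**2 - 8·y), so (3·v - 3·y - 4) is a factor with cofactor -9·v**2 - 24·v·y - 6·v - 16·y**2 - 8·y.
The cofactor groups again: -9·v**2 - 24·v·y - 6·v - 16·y**2 - 8·y = -3·v·(3·v + 4·y) + (-4·y - 2)·(3·v + 4·y); both groups contain (3·v + 4·y), giving -(3·v + 4·y + 2)·(3·v + 4·y).

-(3·v + 4·y)·(3·v + 4·y + 2)·(3·v - 3·y - 4)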